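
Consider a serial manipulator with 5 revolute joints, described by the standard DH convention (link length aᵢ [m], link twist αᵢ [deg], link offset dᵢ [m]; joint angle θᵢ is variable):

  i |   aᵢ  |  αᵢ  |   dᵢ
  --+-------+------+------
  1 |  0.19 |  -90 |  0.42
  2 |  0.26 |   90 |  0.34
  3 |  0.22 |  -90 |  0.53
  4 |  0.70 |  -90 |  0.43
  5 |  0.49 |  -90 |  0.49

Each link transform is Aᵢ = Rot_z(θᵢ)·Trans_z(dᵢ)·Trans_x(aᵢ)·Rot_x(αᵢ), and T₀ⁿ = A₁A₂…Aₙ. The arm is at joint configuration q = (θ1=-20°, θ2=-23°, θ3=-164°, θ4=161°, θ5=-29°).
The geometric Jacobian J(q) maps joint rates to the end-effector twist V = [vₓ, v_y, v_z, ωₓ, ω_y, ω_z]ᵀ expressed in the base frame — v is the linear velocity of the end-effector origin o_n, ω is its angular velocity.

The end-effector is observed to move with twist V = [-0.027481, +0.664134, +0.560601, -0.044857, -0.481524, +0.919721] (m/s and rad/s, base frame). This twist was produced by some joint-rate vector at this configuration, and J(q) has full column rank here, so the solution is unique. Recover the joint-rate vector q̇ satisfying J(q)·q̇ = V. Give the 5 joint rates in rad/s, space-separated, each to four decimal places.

o_n = [1.1615, -0.4485, 1.5477]
J₁: ẑ×o_n = [0.4485, 1.1615, -0.0000], ω = ẑ
J2: z=[0.3420, 0.9397, 0.0000] o=[0.1785, -0.0650, 0.4200] → [1.0597, -0.3857, -1.0548, 0.3420, 0.9397, 0.0000]
J3: z=[-0.3672, 0.1336, 0.9205] o=[0.5197, 0.1727, 0.5216] → [0.7089, 0.9675, 0.1423, -0.3672, 0.1336, 0.9205]
J4: z=[-0.0903, -0.9901, 0.1077] o=[0.1215, 0.2531, 0.9268] → [-0.5391, 0.1681, 1.0931, -0.0903, -0.9901, 0.1077]
J5: z=[-0.0458, 0.1122, 0.9926] o=[0.7790, -0.2320, 1.0119] → [0.2751, 0.4042, -0.0330, -0.0458, 0.1122, 0.9926]
q̇ = J⁺·V = [0.3600, 0.0020, -0.0820, 0.5430, 0.5810]

0.3600 0.0020 -0.0820 0.5430 0.5810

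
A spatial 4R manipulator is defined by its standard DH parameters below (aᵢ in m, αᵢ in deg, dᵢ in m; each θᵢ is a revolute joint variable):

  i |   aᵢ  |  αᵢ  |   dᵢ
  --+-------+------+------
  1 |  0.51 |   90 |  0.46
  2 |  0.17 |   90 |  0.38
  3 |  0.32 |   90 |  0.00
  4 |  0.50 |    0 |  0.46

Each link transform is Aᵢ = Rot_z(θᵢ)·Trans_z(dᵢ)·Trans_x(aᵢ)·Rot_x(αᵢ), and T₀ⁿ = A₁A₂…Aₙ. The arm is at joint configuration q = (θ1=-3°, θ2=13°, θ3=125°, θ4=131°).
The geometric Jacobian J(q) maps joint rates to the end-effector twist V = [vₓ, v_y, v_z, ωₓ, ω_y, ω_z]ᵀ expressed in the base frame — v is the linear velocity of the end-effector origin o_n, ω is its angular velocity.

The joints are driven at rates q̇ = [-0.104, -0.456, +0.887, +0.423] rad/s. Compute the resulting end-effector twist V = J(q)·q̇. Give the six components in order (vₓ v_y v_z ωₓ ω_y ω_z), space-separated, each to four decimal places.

-0.3583 -0.3070 -0.1792 0.5476 0.1850 -0.8903

o_n = [1.0973, -0.6956, 0.2164]
J₁: ẑ×o_n = [0.6956, 1.0973, -0.0000], ω = ẑ
J2: z=[-0.0523, -0.9986, 0.0000] o=[0.5093, -0.0267, 0.4600] → [0.2433, -0.0128, 0.6222, -0.0523, -0.9986, 0.0000]
J3: z=[0.2246, -0.0118, -0.9744] o=[0.6548, -0.4148, 0.4982] → [-0.2703, -0.3678, -0.0579, 0.2246, -0.0118, -0.9744]
J4: z=[0.7670, -0.6146, 0.1843] o=[0.4625, -0.6672, 0.4570] → [0.1531, 0.3015, 0.3683, 0.7670, -0.6146, 0.1843]
V = J·q̇ = [-0.3583, -0.3070, -0.1792, 0.5476, 0.1850, -0.8903]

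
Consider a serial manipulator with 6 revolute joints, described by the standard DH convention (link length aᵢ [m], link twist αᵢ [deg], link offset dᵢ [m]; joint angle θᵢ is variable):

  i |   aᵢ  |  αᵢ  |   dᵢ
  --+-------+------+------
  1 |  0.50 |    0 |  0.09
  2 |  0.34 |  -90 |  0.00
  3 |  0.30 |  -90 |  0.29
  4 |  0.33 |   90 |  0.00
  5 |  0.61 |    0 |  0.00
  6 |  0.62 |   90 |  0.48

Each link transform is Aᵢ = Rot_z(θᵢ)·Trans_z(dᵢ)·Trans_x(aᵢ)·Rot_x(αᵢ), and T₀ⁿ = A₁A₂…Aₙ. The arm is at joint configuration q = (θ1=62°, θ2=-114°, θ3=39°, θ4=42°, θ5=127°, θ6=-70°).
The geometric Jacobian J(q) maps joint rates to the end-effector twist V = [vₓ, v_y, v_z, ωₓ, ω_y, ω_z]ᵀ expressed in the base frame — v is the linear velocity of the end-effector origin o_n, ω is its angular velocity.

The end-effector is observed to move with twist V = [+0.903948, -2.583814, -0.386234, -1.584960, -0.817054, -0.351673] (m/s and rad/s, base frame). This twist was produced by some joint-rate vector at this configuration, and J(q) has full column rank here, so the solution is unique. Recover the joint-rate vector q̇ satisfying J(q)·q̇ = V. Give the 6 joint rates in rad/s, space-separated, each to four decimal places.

-0.7530 -0.8570 -0.5860 -0.7690 -0.9840 -0.5850

o_n = [0.8091, 0.4301, -1.2242]
J₁: ẑ×o_n = [-0.4301, 0.8091, 0.0000], ω = ẑ
J2: z=[0.0000, 0.0000, 1.0000] o=[0.2347, 0.4415, 0.0900] → [0.0113, 0.5743, -0.0000, 0.0000, 0.0000, 1.0000]
J3: z=[0.7880, 0.6157, 0.0000] o=[0.4441, 0.1736, 0.0900] → [-0.8091, 1.0356, -0.0225, 0.7880, 0.6157, 0.0000]
J4: z=[-0.3874, 0.4959, -0.7771] o=[0.8161, 0.1684, -0.0988] → [-0.3547, -0.4305, -0.0979, -0.3874, 0.4959, -0.7771]
J5: z=[0.9058, 0.0478, -0.4211] o=[0.7595, -0.1178, -0.2531] → [0.1843, 0.8587, 0.4939, 0.9058, 0.0478, -0.4211]
J6: z=[0.9058, 0.0478, -0.4211] o=[0.6337, 0.4421, -0.4600] → [-0.0415, 0.6183, -0.0192, 0.9058, 0.0478, -0.4211]
q̇ = J⁺·V = [-0.7530, -0.8570, -0.5860, -0.7690, -0.9840, -0.5850]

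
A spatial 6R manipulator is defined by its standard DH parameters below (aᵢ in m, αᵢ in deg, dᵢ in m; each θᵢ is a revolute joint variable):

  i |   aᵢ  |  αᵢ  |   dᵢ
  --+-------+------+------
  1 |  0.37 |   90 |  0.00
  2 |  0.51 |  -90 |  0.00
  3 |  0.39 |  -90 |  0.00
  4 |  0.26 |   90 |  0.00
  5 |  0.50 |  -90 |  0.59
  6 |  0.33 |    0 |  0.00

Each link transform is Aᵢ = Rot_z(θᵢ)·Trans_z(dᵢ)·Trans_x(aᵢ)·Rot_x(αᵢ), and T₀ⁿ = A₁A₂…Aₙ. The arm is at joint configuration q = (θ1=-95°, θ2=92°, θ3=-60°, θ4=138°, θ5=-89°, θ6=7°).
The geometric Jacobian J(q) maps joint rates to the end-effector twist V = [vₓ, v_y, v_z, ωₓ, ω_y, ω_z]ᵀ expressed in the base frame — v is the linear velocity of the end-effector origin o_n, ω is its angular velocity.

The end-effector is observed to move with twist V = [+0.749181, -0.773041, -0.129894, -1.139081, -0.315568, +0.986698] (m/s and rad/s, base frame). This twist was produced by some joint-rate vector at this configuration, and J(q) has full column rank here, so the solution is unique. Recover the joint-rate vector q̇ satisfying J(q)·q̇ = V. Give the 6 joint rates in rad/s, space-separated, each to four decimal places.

0.2600 0.6500 -0.3030 0.3960 0.6040 -0.4680

o_n = [-0.9736, -0.8779, 0.0910]
J₁: ẑ×o_n = [0.8779, -0.9736, 0.0000], ω = ẑ
J2: z=[-0.9962, 0.0872, 0.0000] o=[-0.0322, -0.3686, 0.0000] → [0.0079, 0.0907, 0.5894, -0.9962, 0.0872, 0.0000]
J3: z=[0.0871, 0.9956, -0.0349] o=[-0.0307, -0.3509, 0.5097] → [-0.4352, 0.0694, 0.8929, 0.0871, 0.9956, -0.0349]
J4: z=[0.5007, -0.0135, 0.8655] o=[-0.3666, -0.3146, 0.7046] → [0.4957, -0.2182, -0.2902, 0.5007, -0.0135, 0.8655]
J5: z=[-0.6410, -0.6777, 0.3603] o=[-0.2153, -0.5058, 0.6141] → [0.4886, -0.6085, -0.2754, -0.6410, -0.6777, 0.3603]
J6: z=[0.5904, -0.7353, -0.3328] o=[-0.8388, -0.9053, 0.3909] → [0.2297, 0.2220, -0.0830, 0.5904, -0.7353, -0.3328]
q̇ = J⁺·V = [0.2600, 0.6500, -0.3030, 0.3960, 0.6040, -0.4680]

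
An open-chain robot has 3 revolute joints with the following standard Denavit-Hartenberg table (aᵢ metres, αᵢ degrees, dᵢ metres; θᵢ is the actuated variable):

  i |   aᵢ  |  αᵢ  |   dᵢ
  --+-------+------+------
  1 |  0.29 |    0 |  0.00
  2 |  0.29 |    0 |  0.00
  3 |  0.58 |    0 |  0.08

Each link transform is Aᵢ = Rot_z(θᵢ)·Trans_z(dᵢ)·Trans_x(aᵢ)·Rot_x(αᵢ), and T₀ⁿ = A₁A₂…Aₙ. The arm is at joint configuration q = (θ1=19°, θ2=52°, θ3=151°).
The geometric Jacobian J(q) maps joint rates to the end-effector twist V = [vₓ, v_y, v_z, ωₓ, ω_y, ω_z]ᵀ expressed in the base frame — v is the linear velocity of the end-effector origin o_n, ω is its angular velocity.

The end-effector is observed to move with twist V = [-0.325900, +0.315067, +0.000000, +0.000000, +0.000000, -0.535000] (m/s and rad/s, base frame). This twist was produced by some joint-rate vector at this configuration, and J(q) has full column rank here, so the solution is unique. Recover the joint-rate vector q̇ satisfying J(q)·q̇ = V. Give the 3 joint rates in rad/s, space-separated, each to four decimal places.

o_n = [-0.0624, -0.0195, 0.0800]
J₁: ẑ×o_n = [0.0195, -0.0624, 0.0000], ω = ẑ
J2: z=[0.0000, 0.0000, 1.0000] o=[0.2742, 0.0944, 0.0000] → [0.1139, -0.3366, 0.0000, 0.0000, 0.0000, 1.0000]
J3: z=[0.0000, 0.0000, 1.0000] o=[0.3686, 0.3686, 0.0000] → [0.3881, -0.4310, 0.0000, 0.0000, 0.0000, 1.0000]
q̇ = J⁺·V = [0.1810, 0.1880, -0.9040]

0.1810 0.1880 -0.9040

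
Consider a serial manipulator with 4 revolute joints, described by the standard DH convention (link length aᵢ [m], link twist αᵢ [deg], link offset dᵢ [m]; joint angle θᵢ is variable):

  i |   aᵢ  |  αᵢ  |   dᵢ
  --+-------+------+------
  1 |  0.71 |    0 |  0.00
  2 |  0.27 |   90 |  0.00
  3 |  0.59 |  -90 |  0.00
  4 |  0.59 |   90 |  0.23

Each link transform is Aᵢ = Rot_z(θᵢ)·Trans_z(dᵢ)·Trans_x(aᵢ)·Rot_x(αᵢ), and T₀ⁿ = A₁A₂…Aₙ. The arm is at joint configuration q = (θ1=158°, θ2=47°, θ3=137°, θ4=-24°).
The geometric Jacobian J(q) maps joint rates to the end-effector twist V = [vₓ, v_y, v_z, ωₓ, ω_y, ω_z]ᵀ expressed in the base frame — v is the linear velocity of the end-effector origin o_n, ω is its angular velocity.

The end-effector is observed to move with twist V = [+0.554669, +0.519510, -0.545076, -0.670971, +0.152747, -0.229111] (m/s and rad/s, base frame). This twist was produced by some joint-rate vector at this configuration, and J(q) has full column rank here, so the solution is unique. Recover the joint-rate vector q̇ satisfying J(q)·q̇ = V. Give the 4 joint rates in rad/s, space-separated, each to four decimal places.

o_n = [-0.1139, 0.7846, 0.6018]
J₁: ẑ×o_n = [-0.7846, -0.1139, 0.0000], ω = ẑ
J2: z=[0.0000, 0.0000, 1.0000] o=[-0.6583, 0.2660, 0.0000] → [-0.5186, 0.5444, 0.0000, 0.0000, 0.0000, 1.0000]
J3: z=[-0.4226, 0.9063, 0.0000] o=[-0.9030, 0.1519, 0.0000] → [0.5454, 0.2543, -0.9826, -0.4226, 0.9063, 0.0000]
J4: z=[0.6181, 0.2882, -0.7314] o=[-0.5119, 0.3342, 0.4024] → [0.3869, -0.4143, 0.1637, 0.6181, 0.2882, -0.7314]
q̇ = J⁺·V = [-0.7960, -0.0160, 0.4220, -0.7970]

-0.7960 -0.0160 0.4220 -0.7970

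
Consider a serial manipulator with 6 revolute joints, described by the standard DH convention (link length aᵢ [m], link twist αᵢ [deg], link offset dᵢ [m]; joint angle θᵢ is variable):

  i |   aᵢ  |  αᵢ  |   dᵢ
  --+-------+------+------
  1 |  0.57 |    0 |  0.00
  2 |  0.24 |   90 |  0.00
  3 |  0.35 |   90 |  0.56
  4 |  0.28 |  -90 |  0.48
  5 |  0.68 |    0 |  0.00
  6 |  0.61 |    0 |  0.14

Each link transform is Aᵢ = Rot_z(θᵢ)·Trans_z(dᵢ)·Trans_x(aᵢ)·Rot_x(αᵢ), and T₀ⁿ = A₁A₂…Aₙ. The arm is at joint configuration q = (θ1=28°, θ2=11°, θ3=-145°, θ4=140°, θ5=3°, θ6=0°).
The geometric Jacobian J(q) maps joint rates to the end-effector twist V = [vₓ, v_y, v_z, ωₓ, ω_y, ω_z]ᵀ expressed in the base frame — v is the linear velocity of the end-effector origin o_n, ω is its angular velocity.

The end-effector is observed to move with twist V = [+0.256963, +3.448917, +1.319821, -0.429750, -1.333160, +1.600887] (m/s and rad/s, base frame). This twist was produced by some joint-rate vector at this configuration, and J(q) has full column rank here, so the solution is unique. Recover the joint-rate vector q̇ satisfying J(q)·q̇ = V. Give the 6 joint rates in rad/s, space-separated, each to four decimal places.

o_n = [2.0245, -0.3802, 0.8778]
J₁: ẑ×o_n = [0.3802, 2.0245, -0.0000], ω = ẑ
J2: z=[0.0000, 0.0000, 1.0000] o=[0.5033, 0.2676, 0.0000] → [0.6478, 1.5212, -0.0000, 0.0000, 0.0000, 1.0000]
J3: z=[0.6293, -0.7771, 0.0000] o=[0.6898, 0.4186, 0.0000] → [-0.6822, -0.5524, 0.5345, 0.6293, -0.7771, 0.0000]
J4: z=[-0.4458, -0.3610, 0.8192] o=[0.8194, -0.1970, -0.2008] → [-0.2392, 1.4679, 0.5167, -0.4458, -0.3610, 0.8192]
J5: z=[-0.0729, 0.9267, 0.3687] o=[0.8553, -0.3996, 0.3155] → [0.5140, 0.4721, -1.0849, -0.0729, 0.9267, 0.3687]
J6: z=[-0.0729, 0.9267, 0.3687] o=[1.4770, -0.4578, 0.5847] → [0.2431, 0.2232, -0.5130, -0.0729, 0.9267, 0.3687]
q̇ = J⁺·V = [0.7430, 0.7270, -0.2900, 0.7800, -0.6380, -0.7400]

0.7430 0.7270 -0.2900 0.7800 -0.6380 -0.7400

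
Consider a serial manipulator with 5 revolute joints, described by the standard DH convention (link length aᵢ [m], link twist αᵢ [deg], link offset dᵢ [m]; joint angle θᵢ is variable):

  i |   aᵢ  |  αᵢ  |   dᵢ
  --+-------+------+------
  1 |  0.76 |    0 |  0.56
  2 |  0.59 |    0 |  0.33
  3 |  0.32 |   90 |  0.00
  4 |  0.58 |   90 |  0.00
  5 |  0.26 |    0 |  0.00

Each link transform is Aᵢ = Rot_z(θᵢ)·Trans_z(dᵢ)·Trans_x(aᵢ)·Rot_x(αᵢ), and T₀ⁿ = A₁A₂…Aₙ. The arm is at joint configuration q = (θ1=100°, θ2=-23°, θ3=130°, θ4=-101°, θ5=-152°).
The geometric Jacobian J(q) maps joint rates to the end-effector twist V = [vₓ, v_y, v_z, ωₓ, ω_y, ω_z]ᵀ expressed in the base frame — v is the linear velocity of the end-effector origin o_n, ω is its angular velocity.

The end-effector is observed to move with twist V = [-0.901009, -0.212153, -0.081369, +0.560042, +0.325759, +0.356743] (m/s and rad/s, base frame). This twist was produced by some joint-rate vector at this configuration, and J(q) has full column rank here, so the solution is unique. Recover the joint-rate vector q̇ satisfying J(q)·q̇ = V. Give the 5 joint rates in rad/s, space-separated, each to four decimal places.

0.9050 -0.3020 -0.3720 0.0360 0.6590

o_n = [-0.1694, 1.0997, 0.5460]
J₁: ẑ×o_n = [-1.0997, -0.1694, 0.0000], ω = ẑ
J2: z=[0.0000, 0.0000, 1.0000] o=[-0.1320, 0.7485, 0.5600] → [-0.3512, -0.0374, 0.0000, 0.0000, 0.0000, 1.0000]
J3: z=[0.0000, 0.0000, 1.0000] o=[0.0007, 1.3233, 0.8900] → [0.2237, -0.1701, 0.0000, 0.0000, 0.0000, 1.0000]
J4: z=[-0.4540, 0.8910, 0.0000] o=[-0.2844, 1.1781, 0.8900] → [-0.3065, -0.1562, -0.0669, -0.4540, 0.8910, 0.0000]
J5: z=[0.8746, 0.4456, 0.1908] o=[-0.1858, 1.2283, 0.3207] → [0.1250, -0.1940, -0.1198, 0.8746, 0.4456, 0.1908]
q̇ = J⁺·V = [0.9050, -0.3020, -0.3720, 0.0360, 0.6590]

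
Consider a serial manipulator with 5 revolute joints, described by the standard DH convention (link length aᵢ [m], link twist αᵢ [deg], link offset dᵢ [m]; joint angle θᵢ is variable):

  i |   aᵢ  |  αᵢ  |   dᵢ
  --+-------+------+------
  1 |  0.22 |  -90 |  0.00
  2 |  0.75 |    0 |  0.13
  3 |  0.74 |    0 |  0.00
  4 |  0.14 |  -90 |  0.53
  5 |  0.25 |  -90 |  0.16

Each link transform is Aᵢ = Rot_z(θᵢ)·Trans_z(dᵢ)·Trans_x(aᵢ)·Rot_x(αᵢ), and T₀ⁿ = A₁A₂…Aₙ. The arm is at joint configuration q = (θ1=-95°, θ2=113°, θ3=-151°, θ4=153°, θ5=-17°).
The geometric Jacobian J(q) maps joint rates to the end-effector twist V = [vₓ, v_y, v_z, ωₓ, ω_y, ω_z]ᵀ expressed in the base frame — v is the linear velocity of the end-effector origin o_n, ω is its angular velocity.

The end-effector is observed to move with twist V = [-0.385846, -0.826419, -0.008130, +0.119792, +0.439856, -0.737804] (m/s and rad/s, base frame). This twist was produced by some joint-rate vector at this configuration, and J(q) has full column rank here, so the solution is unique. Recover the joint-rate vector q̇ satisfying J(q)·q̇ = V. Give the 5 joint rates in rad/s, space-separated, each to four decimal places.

-0.9470 -0.4340 0.2160 0.2990 0.4950

o_n = [0.7124, -0.2680, -0.5107]
J₁: ẑ×o_n = [0.2680, 0.7124, -0.0000], ω = ẑ
J2: z=[0.9962, -0.0872, 0.0000] o=[-0.0192, -0.2192, 0.0000] → [0.0445, 0.5088, 0.0151, 0.9962, -0.0872, 0.0000]
J3: z=[0.9962, -0.0872, 0.0000] o=[0.1359, 0.0614, -0.6904] → [-0.0157, -0.1790, -0.2779, 0.9962, -0.0872, 0.0000]
J4: z=[0.9962, -0.0872, 0.0000] o=[0.0850, -0.5195, -0.2348] → [0.0240, 0.2749, 0.3052, 0.9962, -0.0872, 0.0000]
J5: z=[0.0790, 0.9029, 0.4226] o=[0.6182, -0.5067, -0.3617] → [-0.2355, 0.0516, -0.0662, 0.0790, 0.9029, 0.4226]
q̇ = J⁺·V = [-0.9470, -0.4340, 0.2160, 0.2990, 0.4950]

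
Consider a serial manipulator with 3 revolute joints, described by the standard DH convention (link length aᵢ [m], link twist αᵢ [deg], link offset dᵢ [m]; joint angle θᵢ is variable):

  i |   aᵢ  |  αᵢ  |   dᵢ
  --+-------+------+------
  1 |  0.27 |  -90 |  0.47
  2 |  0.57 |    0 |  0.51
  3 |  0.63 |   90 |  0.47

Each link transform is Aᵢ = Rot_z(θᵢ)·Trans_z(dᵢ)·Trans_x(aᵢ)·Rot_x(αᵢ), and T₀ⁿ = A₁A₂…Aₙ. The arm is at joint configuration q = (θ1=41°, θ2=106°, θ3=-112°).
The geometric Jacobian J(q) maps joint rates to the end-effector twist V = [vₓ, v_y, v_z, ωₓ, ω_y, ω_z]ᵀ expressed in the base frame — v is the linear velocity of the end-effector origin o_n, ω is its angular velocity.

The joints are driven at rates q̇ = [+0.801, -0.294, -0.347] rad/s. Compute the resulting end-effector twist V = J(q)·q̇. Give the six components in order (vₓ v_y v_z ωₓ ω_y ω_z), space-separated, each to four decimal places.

o_n = [-0.0849, 1.2247, -0.0121]
J₁: ẑ×o_n = [-1.2247, -0.0849, 0.0000], ω = ẑ
J2: z=[-0.6561, 0.7547, 0.0000] o=[0.2038, 0.1771, 0.4700] → [-0.3638, -0.3163, -0.4694, -0.6561, 0.7547, 0.0000]
J3: z=[-0.6561, 0.7547, 0.0000] o=[-0.2494, 0.4590, -0.0779] → [0.0497, 0.0432, -0.6265, -0.6561, 0.7547, 0.0000]
V = J·q̇ = [-0.8913, 0.0100, 0.3554, 0.4205, -0.4838, 0.8010]

-0.8913 0.0100 0.3554 0.4205 -0.4838 0.8010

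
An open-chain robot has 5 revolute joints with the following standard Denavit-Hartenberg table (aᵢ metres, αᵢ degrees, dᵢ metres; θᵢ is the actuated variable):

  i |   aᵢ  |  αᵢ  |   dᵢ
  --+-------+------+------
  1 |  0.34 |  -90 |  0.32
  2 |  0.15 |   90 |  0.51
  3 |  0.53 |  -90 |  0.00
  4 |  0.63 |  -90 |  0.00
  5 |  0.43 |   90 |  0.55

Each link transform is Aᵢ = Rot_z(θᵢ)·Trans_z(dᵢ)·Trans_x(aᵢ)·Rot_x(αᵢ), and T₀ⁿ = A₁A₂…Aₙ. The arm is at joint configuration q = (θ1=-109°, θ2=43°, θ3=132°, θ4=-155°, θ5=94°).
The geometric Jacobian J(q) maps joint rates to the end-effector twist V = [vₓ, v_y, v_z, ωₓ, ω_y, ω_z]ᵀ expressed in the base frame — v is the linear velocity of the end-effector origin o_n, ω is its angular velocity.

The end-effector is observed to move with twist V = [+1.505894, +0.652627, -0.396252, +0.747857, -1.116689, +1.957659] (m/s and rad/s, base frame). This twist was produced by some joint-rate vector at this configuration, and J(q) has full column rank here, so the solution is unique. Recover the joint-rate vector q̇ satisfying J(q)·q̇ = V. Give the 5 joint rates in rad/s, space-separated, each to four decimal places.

o_n = [0.5528, -1.3418, 0.6501]
J₁: ẑ×o_n = [1.3418, 0.5528, -0.0000], ω = ẑ
J2: z=[0.9455, -0.3256, 0.0000] o=[-0.1107, -0.3215, 0.3200] → [-0.1075, -0.3121, -0.7487, 0.9455, -0.3256, 0.0000]
J3: z=[-0.2220, -0.6448, 0.7314] o=[0.3358, -0.5912, 0.2177] → [0.2701, 0.2547, 0.3066, -0.2220, -0.6448, 0.7314]
J4: z=[-0.4557, 0.7317, 0.5068] o=[0.7927, -0.4742, 0.4596] → [0.5791, -0.0347, 0.5709, -0.4557, 0.7317, 0.5068]
J5: z=[0.1631, -0.4911, 0.8557] o=[0.2414, -0.7720, 0.3937] → [0.3617, 0.2247, 0.0600, 0.1631, -0.4911, 0.8557]
q̇ = J⁺·V = [0.9150, 0.6090, 0.4130, -0.2220, 0.9970]

0.9150 0.6090 0.4130 -0.2220 0.9970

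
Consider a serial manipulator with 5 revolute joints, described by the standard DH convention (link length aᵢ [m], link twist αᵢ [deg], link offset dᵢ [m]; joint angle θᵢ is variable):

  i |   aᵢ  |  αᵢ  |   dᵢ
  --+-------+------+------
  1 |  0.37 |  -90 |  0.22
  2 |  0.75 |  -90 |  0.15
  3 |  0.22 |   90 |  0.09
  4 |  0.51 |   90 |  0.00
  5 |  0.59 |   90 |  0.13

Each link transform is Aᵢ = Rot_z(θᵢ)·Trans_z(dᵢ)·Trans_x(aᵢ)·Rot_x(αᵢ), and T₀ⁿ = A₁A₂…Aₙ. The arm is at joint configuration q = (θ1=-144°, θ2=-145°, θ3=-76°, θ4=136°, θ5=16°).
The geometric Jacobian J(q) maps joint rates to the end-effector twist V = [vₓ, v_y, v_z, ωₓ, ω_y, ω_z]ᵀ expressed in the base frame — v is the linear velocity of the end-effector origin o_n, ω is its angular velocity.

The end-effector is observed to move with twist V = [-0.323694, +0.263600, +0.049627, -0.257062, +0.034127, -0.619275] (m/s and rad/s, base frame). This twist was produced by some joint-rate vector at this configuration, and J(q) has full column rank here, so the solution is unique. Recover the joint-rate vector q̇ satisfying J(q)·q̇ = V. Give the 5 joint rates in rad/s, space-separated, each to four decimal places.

-0.2970 0.3740 0.4840 0.1950 -0.8900

o_n = [-0.5674, -0.0891, 1.2585]
J₁: ẑ×o_n = [0.0891, -0.5674, 0.0000], ω = ẑ
J2: z=[0.5878, -0.8090, 0.0000] o=[-0.2993, -0.2175, 0.2200] → [-0.8401, -0.6104, -0.1414, 0.5878, -0.8090, 0.0000]
J3: z=[-0.4640, -0.3371, 0.8192] o=[0.2859, 0.0223, 0.6502] → [-0.1138, -0.4167, -0.2360, -0.4640, -0.3371, 0.8192]
J4: z=[-0.5008, -0.6629, -0.5565] o=[0.4048, -0.1551, 0.7544] → [-0.2974, 0.7935, -0.6775, -0.5008, -0.6629, -0.5565]
J5: z=[0.1738, -0.7069, 0.6856] o=[-0.0276, -0.0293, 0.9937] → [-0.1461, -0.4161, -0.3919, 0.1738, -0.7069, 0.6856]
q̇ = J⁺·V = [-0.2970, 0.3740, 0.4840, 0.1950, -0.8900]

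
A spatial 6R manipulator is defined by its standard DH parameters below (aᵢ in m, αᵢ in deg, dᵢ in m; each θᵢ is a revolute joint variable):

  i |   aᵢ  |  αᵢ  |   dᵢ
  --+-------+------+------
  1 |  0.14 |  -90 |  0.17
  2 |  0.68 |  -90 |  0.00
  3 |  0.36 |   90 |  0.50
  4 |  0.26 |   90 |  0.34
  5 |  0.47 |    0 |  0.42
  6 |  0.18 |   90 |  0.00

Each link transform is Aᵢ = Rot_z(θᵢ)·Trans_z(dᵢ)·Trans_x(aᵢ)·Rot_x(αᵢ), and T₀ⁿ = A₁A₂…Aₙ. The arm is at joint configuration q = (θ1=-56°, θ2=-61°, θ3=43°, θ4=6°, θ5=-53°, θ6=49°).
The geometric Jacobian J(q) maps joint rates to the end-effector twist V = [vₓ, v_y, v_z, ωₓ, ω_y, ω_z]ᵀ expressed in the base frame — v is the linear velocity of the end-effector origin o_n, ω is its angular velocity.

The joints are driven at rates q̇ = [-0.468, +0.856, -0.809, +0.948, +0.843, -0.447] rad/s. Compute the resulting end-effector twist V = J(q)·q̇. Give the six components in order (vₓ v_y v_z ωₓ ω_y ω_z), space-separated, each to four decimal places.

1.0671 -1.6507 0.0689 0.8562 1.4507 0.7071

o_n = [-0.1101, -1.2682, 1.3776]
J₁: ẑ×o_n = [1.2682, -0.1101, 0.0000], ω = ẑ
J2: z=[0.8290, 0.5592, 0.0000] o=[0.0783, -0.1161, 0.1700] → [0.6753, -1.0011, -0.8498, 0.8290, 0.5592, 0.0000]
J3: z=[0.4891, -0.7251, -0.4848] o=[0.2626, -0.3894, 0.7647] → [-0.8704, -0.1190, -0.7001, 0.4891, -0.7251, -0.4848]
J4: z=[0.7912, 0.1349, 0.5965] o=[0.3750, -0.9950, 0.7526] → [0.2472, -0.7839, -0.1507, 0.7912, 0.1349, 0.5965]
J5: z=[-0.5248, 0.6505, 0.5490] o=[0.5624, -1.1435, 1.1076] → [0.2441, -0.2276, 0.5029, -0.5248, 0.6505, 0.5490]
J6: z=[-0.5248, 0.6505, 0.5490] o=[-0.0438, -1.1323, 1.2799] → [0.1381, 0.0148, 0.1145, -0.5248, 0.6505, 0.5490]
V = J·q̇ = [1.0671, -1.6507, 0.0689, 0.8562, 1.4507, 0.7071]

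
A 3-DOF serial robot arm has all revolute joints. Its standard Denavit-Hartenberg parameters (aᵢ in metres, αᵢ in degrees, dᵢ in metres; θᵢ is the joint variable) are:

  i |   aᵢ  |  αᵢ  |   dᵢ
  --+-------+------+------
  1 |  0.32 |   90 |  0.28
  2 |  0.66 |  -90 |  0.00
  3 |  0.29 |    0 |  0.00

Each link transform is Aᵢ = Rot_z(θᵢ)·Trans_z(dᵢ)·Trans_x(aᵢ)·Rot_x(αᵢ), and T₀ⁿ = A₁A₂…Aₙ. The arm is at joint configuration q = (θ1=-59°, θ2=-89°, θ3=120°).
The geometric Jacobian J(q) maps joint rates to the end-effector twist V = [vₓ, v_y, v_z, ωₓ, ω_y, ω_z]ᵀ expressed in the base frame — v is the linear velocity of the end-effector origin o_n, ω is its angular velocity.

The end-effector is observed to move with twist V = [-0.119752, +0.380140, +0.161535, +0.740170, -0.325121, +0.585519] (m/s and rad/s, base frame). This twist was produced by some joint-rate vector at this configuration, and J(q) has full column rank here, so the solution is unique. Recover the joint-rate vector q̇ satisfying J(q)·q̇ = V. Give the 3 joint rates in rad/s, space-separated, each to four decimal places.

0.5740 -0.4670 0.6600

o_n = [0.3847, -0.1526, -0.2349]
J₁: ẑ×o_n = [0.1526, 0.3847, -0.0000], ω = ẑ
J2: z=[-0.8572, -0.5150, 0.0000] o=[0.1648, -0.2743, 0.2800] → [0.2652, -0.4414, 0.0090, -0.8572, -0.5150, 0.0000]
J3: z=[0.5150, -0.8570, 0.0175] o=[0.1707, -0.2842, -0.3799] → [-0.1265, -0.0709, 0.2511, 0.5150, -0.8570, 0.0175]
q̇ = J⁺·V = [0.5740, -0.4670, 0.6600]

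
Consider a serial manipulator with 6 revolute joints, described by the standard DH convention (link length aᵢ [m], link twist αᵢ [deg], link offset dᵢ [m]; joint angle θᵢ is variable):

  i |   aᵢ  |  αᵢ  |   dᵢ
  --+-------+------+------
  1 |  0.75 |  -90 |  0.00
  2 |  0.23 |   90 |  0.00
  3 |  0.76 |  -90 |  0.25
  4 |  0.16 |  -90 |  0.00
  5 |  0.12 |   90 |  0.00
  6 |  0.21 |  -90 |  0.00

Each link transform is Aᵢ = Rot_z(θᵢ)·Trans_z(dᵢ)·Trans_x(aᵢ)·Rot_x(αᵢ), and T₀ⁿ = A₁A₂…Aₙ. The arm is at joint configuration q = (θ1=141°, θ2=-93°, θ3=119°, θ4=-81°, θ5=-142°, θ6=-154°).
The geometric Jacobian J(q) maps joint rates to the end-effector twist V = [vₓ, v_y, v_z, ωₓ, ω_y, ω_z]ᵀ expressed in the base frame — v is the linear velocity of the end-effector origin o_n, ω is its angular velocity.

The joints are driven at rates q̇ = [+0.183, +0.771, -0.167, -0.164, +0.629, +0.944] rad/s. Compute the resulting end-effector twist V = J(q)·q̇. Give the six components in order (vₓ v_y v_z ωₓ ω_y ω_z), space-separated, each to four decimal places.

0.1662 0.0032 0.5667 -1.6837 -0.7919 0.7631

o_n = [-0.6161, -0.3182, -0.0984]
J₁: ẑ×o_n = [0.3182, -0.6161, 0.0000], ω = ẑ
J2: z=[-0.6293, -0.7771, 0.0000] o=[-0.5829, 0.4720, 0.0000] → [0.0765, -0.0619, 0.4714, -0.6293, -0.7771, 0.0000]
J3: z=[0.7761, -0.6285, -0.0523] o=[-0.5735, 0.4644, 0.2297] → [0.1652, 0.2569, -0.6341, 0.7761, -0.6285, -0.0523]
J4: z=[0.2695, 0.4056, -0.8734] o=[-0.8128, -0.1971, -0.1513] → [-0.0843, -0.1860, -0.1124, 0.2695, 0.4056, -0.8734]
J5: z=[-0.6845, -0.5573, -0.4700] o=[-0.7044, -0.3131, -0.1717] → [-0.0433, 0.0087, 0.0527, -0.6845, -0.5573, -0.4700]
J6: z=[-0.6294, 0.1265, 0.7667] o=[-0.7486, -0.2146, -0.2242] → [0.0953, 0.1807, 0.0485, -0.6294, 0.1265, 0.7667]
V = J·q̇ = [0.1662, 0.0032, 0.5667, -1.6837, -0.7919, 0.7631]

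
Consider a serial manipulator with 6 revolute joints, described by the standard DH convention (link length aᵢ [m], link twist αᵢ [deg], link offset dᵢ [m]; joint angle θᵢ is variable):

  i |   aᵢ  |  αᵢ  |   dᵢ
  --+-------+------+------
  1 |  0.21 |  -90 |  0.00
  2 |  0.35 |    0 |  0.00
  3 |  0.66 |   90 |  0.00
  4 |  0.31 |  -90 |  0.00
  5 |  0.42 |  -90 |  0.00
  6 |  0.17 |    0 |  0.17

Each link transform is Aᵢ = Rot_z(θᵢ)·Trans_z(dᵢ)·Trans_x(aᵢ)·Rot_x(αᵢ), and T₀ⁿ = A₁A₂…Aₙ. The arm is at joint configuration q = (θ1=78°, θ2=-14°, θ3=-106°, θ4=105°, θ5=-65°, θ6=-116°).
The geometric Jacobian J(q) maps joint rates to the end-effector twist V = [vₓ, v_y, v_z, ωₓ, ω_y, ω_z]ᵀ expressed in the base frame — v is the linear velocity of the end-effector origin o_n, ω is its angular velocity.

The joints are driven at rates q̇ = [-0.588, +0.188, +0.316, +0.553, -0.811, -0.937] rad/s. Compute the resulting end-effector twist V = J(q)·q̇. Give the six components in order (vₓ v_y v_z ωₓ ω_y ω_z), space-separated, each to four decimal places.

0.5709 0.3079 -0.0735 -0.1711 -1.3166 -0.1937

o_n = [-0.5038, 0.2741, 0.2711]
J₁: ẑ×o_n = [-0.2741, -0.5038, 0.0000], ω = ẑ
J2: z=[-0.9781, 0.2079, 0.0000] o=[0.0437, 0.2054, 0.0000] → [0.0564, 0.2651, 0.0466, -0.9781, 0.2079, 0.0000]
J3: z=[-0.9781, 0.2079, 0.0000] o=[0.1143, 0.5376, 0.0847] → [0.0388, 0.1823, 0.3862, -0.9781, 0.2079, 0.0000]
J4: z=[-0.1801, -0.8471, -0.5000] o=[0.0457, 0.2148, 0.6562] → [0.3560, 0.2054, -0.4761, -0.1801, -0.8471, -0.5000]
J5: z=[0.3536, 0.4186, -0.8365] o=[-0.2389, 0.3163, 0.5868] → [-0.1674, 0.3332, 0.0960, 0.3536, 0.4186, -0.8365]
J6: z=[-0.7558, 0.6547, 0.0082] o=[-0.4704, 0.0520, 0.3567] → [-0.0579, -0.0650, -0.1461, -0.7558, 0.6547, 0.0082]
V = J·q̇ = [0.5709, 0.3079, -0.0735, -0.1711, -1.3166, -0.1937]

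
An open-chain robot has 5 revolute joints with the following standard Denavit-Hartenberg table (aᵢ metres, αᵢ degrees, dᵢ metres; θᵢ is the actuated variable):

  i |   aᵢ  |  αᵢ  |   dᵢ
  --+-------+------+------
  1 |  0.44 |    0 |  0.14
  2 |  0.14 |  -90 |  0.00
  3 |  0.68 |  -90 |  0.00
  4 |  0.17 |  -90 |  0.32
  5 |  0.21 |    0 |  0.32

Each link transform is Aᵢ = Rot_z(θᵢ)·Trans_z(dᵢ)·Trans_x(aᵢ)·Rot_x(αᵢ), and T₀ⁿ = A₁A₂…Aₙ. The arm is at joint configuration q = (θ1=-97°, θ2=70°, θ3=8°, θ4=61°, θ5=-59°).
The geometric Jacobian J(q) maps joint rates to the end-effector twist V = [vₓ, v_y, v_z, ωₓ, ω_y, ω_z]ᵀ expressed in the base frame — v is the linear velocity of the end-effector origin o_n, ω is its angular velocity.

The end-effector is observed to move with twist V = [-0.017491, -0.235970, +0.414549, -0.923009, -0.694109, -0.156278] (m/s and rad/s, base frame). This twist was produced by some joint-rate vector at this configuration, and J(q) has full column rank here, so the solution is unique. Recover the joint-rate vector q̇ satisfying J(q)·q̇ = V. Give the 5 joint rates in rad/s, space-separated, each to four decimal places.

o_n = [0.3003, -1.0642, -0.4296]
J₁: ẑ×o_n = [1.0642, 0.3003, -0.0000], ω = ẑ
J2: z=[0.0000, 0.0000, 1.0000] o=[-0.0536, -0.4367, 0.1400] → [0.6275, 0.3539, -0.0000, 0.0000, 0.0000, 1.0000]
J3: z=[0.4540, 0.8910, 0.0000] o=[0.0711, -0.5003, 0.1400] → [-0.5075, 0.2586, -0.4602, 0.4540, 0.8910, 0.0000]
J4: z=[-0.1240, 0.0632, -0.9903] o=[0.6711, -0.8060, 0.0454] → [-0.2857, 0.3083, 0.0554, -0.1240, 0.0632, -0.9903]
J5: z=[-0.9918, -0.0388, 0.1217] o=[0.6366, -0.9553, -0.2830] → [0.0189, -0.1863, 0.0950, -0.9918, -0.0388, 0.1217]
q̇ = J⁺·V = [-0.7550, 0.6890, -0.7660, 0.1600, 0.5600]

-0.7550 0.6890 -0.7660 0.1600 0.5600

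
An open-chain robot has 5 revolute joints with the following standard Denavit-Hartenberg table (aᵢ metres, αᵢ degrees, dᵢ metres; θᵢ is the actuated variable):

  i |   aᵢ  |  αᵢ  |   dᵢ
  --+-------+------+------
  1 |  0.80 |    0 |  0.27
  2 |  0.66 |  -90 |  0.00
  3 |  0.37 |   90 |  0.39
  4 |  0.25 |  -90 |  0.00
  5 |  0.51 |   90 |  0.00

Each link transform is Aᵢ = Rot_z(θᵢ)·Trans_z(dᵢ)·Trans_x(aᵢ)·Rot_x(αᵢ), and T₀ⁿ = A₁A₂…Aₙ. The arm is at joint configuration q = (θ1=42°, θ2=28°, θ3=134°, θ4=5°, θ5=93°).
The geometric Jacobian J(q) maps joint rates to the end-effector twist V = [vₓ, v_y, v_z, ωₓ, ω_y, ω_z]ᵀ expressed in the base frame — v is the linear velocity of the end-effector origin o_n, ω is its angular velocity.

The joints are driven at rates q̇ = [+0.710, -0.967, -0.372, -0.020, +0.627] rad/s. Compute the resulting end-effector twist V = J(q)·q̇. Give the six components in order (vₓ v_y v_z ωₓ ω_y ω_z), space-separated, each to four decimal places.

-0.2534 0.7643 -0.0725 -0.2293 0.1086 -0.2038

o_n = [0.1694, 0.5645, 0.1976]
J₁: ẑ×o_n = [-0.5645, 0.1694, 0.0000], ω = ẑ
J2: z=[0.0000, 0.0000, 1.0000] o=[0.5945, 0.5353, 0.2700] → [-0.0292, -0.4251, 0.0000, 0.0000, 0.0000, 1.0000]
J3: z=[-0.9397, 0.3420, 0.0000] o=[0.8202, 1.1555, 0.2700] → [-0.0248, -0.0680, 0.7779, -0.9397, 0.3420, 0.0000]
J4: z=[0.2460, 0.6760, -0.6947] o=[0.3659, 1.0474, 0.0038] → [-0.2044, 0.0888, 0.0140, 0.2460, 0.6760, -0.6947]
J5: z=[-0.9154, 0.3976, 0.0627] o=[0.2862, 0.8922, -0.1753] → [0.1688, 0.3340, 0.3464, -0.9154, 0.3976, 0.0627]
V = J·q̇ = [-0.2534, 0.7643, -0.0725, -0.2293, 0.1086, -0.2038]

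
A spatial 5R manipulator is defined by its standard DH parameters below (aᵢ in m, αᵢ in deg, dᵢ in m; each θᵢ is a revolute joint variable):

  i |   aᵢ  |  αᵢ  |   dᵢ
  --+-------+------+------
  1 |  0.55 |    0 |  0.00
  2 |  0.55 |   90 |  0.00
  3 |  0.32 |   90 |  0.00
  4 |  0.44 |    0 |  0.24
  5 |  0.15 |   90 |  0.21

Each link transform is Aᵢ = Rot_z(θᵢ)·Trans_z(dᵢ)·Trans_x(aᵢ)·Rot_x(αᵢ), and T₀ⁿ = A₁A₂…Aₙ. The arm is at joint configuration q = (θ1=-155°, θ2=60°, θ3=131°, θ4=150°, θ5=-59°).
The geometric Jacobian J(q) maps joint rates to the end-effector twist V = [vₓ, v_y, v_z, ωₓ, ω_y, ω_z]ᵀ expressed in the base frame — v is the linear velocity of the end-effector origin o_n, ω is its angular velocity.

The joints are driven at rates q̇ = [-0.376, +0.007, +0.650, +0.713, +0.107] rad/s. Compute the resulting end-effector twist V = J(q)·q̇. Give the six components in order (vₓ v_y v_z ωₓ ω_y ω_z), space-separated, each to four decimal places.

-0.1471 0.3067 0.0367 -0.7015 -0.5599 0.1690

o_n = [-0.9482, -1.1280, 0.2472]
J₁: ẑ×o_n = [1.1280, -0.9482, 0.0000], ω = ẑ
J2: z=[0.0000, 0.0000, 1.0000] o=[-0.4985, -0.2324, 0.0000] → [0.8956, -0.4497, 0.0000, 0.0000, 0.0000, 1.0000]
J3: z=[-0.9962, 0.0872, 0.0000] o=[-0.5464, -0.7803, 0.0000] → [0.0215, 0.2462, 0.3814, -0.9962, 0.0872, 0.0000]
J4: z=[-0.0658, -0.7518, 0.6561] o=[-0.5281, -0.5712, 0.2415] → [0.3611, -0.2752, -0.2792, -0.0658, -0.7518, 0.6561]
J5: z=[-0.0658, -0.7518, 0.6561] o=[-0.7848, -0.9815, 0.1114] → [-0.0060, -0.0982, -0.1132, -0.0658, -0.7518, 0.6561]
V = J·q̇ = [-0.1471, 0.3067, 0.0367, -0.7015, -0.5599, 0.1690]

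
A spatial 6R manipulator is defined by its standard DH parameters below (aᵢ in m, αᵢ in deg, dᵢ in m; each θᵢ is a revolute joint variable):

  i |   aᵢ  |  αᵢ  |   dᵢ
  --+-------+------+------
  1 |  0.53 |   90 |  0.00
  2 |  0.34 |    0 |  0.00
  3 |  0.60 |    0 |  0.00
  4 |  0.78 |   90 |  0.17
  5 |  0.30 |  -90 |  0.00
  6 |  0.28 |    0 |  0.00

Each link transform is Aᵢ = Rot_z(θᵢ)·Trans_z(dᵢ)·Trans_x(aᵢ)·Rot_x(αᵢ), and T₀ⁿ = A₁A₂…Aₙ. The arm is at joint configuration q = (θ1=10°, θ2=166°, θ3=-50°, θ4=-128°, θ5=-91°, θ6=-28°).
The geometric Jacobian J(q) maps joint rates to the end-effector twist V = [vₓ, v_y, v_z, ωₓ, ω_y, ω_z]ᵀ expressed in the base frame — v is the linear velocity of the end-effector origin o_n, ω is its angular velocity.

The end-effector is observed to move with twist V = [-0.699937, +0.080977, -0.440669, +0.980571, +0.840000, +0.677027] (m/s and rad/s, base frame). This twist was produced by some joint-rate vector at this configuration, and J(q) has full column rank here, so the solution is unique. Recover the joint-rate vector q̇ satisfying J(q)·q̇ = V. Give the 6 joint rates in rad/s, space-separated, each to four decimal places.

o_n = [0.5878, 0.4866, 0.3328]
J₁: ẑ×o_n = [-0.4866, 0.5878, 0.0000], ω = ẑ
J2: z=[0.1736, -0.9848, 0.0000] o=[0.5219, 0.0920, 0.0000] → [-0.3277, -0.0578, 0.1334, 0.1736, -0.9848, 0.0000]
J3: z=[0.1736, -0.9848, 0.0000] o=[0.1971, 0.0347, 0.0823] → [-0.2467, -0.0435, 0.4633, 0.1736, -0.9848, 0.0000]
J4: z=[0.1736, -0.9848, 0.0000] o=[-0.0620, -0.0109, 0.6215] → [0.2844, 0.0501, 0.7263, 0.1736, -0.9848, 0.0000]
J5: z=[-0.2048, -0.0361, -0.9781] o=[0.7189, -0.0459, 0.4594] → [0.5254, 0.1023, -0.1138, -0.2048, -0.0361, -0.9781]
J6: z=[0.9601, 0.1870, -0.2079] o=[0.6618, 0.2486, 0.4604] → [0.0256, 0.1380, 0.2423, 0.9601, 0.1870, -0.2079]
q̇ = J⁺·V = [0.1220, 0.9020, -0.8950, -0.6470, -0.7740, 0.9720]

0.1220 0.9020 -0.8950 -0.6470 -0.7740 0.9720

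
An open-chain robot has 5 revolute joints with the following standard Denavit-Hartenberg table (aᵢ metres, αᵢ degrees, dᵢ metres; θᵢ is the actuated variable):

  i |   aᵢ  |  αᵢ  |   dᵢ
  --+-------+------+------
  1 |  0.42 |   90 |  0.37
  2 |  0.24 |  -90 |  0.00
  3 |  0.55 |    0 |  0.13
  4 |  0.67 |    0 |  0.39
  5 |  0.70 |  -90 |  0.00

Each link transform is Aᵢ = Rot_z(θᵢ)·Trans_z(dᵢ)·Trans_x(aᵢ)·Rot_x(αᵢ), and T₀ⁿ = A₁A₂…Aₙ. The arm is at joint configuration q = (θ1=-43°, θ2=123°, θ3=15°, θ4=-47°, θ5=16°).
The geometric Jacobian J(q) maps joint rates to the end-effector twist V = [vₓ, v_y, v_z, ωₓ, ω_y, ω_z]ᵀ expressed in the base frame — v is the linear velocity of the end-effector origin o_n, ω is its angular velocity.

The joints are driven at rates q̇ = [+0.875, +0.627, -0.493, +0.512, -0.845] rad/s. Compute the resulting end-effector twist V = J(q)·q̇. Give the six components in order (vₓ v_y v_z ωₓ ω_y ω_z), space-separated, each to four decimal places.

-1.5656 -0.9739 -1.0298 0.0790 -0.9310 1.3249

o_n = [-1.0900, 0.4618, 1.7745]
J₁: ẑ×o_n = [-0.4618, -1.0900, 0.0000], ω = ẑ
J2: z=[-0.6820, -0.7314, 0.0000] o=[0.3072, -0.2864, 0.3700] → [-1.0272, 0.9578, -1.5321, -0.6820, -0.7314, 0.0000]
J3: z=[-0.6134, 0.5720, -0.5446] o=[0.2116, -0.1973, 0.5713] → [1.0472, 1.4469, 0.3402, -0.6134, 0.5720, -0.5446]
J4: z=[-0.6134, 0.5720, -0.5446] o=[0.0173, 0.1785, 0.9460] → [0.6281, 1.1112, 0.4596, -0.6134, 0.5720, -0.5446]
J5: z=[-0.6134, 0.5720, -0.5446] o=[-0.6904, 0.3530, 1.2101] → [0.3821, 0.5638, 0.1618, -0.6134, 0.5720, -0.5446]
V = J·q̇ = [-1.5656, -0.9739, -1.0298, 0.0790, -0.9310, 1.3249]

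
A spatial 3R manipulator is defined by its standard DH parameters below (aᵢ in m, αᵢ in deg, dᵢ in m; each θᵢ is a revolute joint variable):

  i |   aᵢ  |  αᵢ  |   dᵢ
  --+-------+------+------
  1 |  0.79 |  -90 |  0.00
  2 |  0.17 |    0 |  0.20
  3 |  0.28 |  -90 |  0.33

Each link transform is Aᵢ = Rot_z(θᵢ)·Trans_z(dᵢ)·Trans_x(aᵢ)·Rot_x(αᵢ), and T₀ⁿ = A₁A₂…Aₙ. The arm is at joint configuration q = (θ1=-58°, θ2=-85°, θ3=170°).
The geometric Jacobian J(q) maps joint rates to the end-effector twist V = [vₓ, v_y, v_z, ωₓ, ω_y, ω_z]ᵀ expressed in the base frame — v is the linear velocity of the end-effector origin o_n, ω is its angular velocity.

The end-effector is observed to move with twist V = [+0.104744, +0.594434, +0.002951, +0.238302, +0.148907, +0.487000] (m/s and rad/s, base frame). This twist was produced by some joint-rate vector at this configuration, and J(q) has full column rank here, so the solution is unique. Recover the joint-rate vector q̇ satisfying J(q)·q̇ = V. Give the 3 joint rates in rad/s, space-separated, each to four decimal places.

o_n = [0.8889, -0.4224, -0.1096]
J₁: ẑ×o_n = [0.4224, 0.8889, -0.0000], ω = ẑ
J2: z=[0.8480, 0.5299, 0.0000] o=[0.4186, -0.6700, 0.0000] → [-0.0581, 0.0929, -0.0392, 0.8480, 0.5299, 0.0000]
J3: z=[0.8480, 0.5299, 0.0000] o=[0.5961, -0.5765, 0.1694] → [-0.1478, 0.2365, -0.0244, 0.8480, 0.5299, 0.0000]
q̇ = J⁺·V = [0.4870, -0.6620, 0.9430]

0.4870 -0.6620 0.9430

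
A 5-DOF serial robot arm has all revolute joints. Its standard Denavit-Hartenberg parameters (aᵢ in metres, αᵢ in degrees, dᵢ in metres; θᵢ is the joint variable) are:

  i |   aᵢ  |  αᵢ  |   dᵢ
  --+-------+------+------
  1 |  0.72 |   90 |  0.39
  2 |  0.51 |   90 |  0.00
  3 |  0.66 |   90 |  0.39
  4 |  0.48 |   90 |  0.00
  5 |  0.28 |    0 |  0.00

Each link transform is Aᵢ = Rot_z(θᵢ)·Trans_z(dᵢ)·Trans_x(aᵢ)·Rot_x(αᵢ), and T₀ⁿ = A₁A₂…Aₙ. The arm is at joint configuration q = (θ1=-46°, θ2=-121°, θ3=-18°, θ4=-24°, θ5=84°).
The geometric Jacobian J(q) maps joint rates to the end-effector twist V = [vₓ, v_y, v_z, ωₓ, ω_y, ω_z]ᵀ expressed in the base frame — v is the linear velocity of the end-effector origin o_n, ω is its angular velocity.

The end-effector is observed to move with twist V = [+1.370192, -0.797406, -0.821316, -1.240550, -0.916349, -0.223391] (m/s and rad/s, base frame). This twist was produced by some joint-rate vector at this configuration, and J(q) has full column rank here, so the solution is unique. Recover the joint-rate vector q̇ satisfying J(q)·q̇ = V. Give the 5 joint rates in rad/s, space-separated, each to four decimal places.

o_n = [0.2973, 0.5739, -0.7965]
J₁: ẑ×o_n = [-0.5739, 0.2973, 0.0000], ω = ẑ
J2: z=[-0.7193, -0.6947, 0.0000] o=[0.5002, -0.5179, 0.3900] → [0.8242, -0.8535, -0.9263, -0.7193, -0.6947, 0.0000]
J3: z=[-0.5954, 0.6166, 0.5150] o=[0.3177, -0.3290, -0.0472] → [-0.9271, -0.4567, -0.5251, -0.5954, 0.6166, 0.5150]
J4: z=[0.7947, 0.5462, 0.2649] o=[0.0076, 0.2857, -0.3843] → [-0.3015, 0.4043, 0.0708, 0.7947, 0.5462, 0.2649]
J5: z=[0.5919, -0.7939, -0.1389] o=[0.0721, 0.4140, -0.8424] → [-0.0142, -0.0584, 0.2735, 0.5919, -0.7939, -0.1389]
q̇ = J⁺·V = [0.1310, 0.9560, -0.4830, -0.6710, -0.5190]

0.1310 0.9560 -0.4830 -0.6710 -0.5190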